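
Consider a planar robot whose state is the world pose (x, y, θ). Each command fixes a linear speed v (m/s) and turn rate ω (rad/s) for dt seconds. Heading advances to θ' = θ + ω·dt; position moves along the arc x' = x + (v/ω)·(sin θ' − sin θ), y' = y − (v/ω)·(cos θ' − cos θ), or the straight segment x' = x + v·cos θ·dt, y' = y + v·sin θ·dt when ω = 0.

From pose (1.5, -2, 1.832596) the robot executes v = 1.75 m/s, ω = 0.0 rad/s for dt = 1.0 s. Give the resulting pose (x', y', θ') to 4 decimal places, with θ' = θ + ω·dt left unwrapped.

(1.0471, -0.3096, 1.8326)

θ' = 1.8326 + 0.0·1.0 = 1.8326
ω = 0 → straight: x' = 1.5 + 1.75·cos(1.8326)·1.0 = 1.0471
y' = -2 + 1.75·sin(1.8326)·1.0 = -0.3096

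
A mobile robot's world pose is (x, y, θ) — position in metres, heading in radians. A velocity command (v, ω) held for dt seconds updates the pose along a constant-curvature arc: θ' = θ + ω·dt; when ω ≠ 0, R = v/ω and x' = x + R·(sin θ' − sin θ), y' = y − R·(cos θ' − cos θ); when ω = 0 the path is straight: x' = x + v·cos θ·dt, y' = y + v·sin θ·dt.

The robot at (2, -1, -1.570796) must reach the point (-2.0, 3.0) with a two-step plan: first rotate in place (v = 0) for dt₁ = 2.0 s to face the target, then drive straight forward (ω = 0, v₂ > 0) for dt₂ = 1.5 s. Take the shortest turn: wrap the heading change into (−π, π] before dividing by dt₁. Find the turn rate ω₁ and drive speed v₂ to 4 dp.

ω₁ = -1.1781, v₂ = 3.7712

heading to target = atan2(3−-1, -2−2) = 2.3562
Δθ = wrap(2.3562 − -1.5708) = -2.3562; ω₁ = Δθ/dt₁ = -1.1781
distance = √((-2−2)² + (3−-1)²) = 5.6569; v₂ = distance/dt₂ = 3.7712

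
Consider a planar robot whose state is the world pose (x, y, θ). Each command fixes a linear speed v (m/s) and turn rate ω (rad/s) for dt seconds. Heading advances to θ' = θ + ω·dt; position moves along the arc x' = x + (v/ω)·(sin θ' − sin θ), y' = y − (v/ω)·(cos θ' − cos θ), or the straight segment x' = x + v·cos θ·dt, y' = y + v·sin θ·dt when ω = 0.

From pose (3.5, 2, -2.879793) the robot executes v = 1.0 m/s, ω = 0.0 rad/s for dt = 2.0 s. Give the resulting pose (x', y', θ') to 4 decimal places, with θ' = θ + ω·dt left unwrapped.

θ' = -2.8798 + 0.0·2.0 = -2.8798
ω = 0 → straight: x' = 3.5 + 1.0·cos(-2.8798)·2.0 = 1.5681
y' = 2 + 1.0·sin(-2.8798)·2.0 = 1.4824

(1.5681, 1.4824, -2.8798)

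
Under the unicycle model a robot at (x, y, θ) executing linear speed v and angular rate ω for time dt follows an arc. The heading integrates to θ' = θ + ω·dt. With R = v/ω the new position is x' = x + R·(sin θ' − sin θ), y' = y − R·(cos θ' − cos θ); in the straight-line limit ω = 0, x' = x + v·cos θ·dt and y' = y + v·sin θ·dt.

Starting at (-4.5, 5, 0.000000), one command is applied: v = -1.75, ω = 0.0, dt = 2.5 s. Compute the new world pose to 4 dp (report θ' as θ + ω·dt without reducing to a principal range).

θ' = 0.0000 + 0.0·2.5 = 0.0000
ω = 0 → straight: x' = -4.5 + -1.75·cos(0.0000)·2.5 = -8.8750
y' = 5 + -1.75·sin(0.0000)·2.5 = 5.0000

(-8.8750, 5.0000, 0.0000)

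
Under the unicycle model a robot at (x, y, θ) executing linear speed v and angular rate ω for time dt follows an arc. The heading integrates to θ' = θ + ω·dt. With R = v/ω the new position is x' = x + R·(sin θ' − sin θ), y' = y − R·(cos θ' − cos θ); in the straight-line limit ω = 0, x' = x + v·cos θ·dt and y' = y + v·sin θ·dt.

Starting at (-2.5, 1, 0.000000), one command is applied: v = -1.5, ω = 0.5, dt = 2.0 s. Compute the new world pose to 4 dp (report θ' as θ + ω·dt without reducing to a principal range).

(-5.0244, -0.3791, 1.0000)

θ' = 0.0000 + 0.5·2.0 = 1.0000
R = v/ω = -1.5/0.5 = -3.0000
x' = -2.5 + -3.0000·(sin 1.0000 − sin 0.0000) = -5.0244
y' = 1 − -3.0000·(cos 1.0000 − cos 0.0000) = -0.3791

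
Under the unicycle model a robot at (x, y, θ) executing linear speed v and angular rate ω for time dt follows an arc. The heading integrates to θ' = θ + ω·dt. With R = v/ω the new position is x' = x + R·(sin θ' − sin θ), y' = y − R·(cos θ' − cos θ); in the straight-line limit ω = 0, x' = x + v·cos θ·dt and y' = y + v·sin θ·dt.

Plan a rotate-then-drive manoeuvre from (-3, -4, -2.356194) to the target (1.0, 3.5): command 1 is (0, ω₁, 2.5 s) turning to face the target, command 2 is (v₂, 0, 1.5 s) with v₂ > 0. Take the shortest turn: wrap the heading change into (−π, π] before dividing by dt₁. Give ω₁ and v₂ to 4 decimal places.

ω₁ = -1.1385, v₂ = 5.6667

heading to target = atan2(3.5−-4, 1−-3) = 1.0808
Δθ = wrap(1.0808 − -2.3562) = -2.8462; ω₁ = Δθ/dt₁ = -1.1385
distance = √((1−-3)² + (3.5−-4)²) = 8.5000; v₂ = distance/dt₂ = 5.6667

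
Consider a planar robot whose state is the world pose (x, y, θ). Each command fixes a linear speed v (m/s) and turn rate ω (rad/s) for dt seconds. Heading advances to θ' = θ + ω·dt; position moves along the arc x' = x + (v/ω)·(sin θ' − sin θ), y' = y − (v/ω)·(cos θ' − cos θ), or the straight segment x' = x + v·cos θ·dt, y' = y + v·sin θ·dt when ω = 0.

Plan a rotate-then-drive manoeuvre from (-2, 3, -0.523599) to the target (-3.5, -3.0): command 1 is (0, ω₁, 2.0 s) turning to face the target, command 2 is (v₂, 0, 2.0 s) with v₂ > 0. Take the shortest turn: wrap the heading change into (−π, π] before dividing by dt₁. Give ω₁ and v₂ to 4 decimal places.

heading to target = atan2(-3−3, -3.5−-2) = -1.8158
Δθ = wrap(-1.8158 − -0.5236) = -1.2922; ω₁ = Δθ/dt₁ = -0.6461
distance = √((-3.5−-2)² + (-3−3)²) = 6.1847; v₂ = distance/dt₂ = 3.0923

ω₁ = -0.6461, v₂ = 3.0923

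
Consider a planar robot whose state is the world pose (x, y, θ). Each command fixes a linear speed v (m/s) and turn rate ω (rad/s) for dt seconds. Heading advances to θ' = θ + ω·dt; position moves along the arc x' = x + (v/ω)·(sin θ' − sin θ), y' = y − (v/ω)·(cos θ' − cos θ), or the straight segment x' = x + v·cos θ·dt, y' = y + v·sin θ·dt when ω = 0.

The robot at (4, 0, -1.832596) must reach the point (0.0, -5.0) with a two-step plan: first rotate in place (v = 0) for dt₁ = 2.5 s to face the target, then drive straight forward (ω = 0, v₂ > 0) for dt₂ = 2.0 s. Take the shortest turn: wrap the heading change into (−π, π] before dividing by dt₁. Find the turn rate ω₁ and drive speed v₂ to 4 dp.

ω₁ = -0.1652, v₂ = 3.2016

heading to target = atan2(-5−0, 0−4) = -2.2455
Δθ = wrap(-2.2455 − -1.8326) = -0.4129; ω₁ = Δθ/dt₁ = -0.1652
distance = √((0−4)² + (-5−0)²) = 6.4031; v₂ = distance/dt₂ = 3.2016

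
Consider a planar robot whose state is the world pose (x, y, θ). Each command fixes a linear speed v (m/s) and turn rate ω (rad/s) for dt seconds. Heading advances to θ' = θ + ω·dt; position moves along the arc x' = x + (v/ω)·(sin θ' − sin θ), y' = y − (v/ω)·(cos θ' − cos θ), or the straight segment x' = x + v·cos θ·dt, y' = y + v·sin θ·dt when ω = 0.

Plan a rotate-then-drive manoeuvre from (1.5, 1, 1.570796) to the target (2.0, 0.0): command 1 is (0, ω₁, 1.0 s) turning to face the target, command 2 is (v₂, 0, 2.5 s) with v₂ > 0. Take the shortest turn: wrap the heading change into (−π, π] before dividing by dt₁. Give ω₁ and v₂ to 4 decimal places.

ω₁ = -2.6779, v₂ = 0.4472

heading to target = atan2(0−1, 2−1.5) = -1.1071
Δθ = wrap(-1.1071 − 1.5708) = -2.6779; ω₁ = Δθ/dt₁ = -2.6779
distance = √((2−1.5)² + (0−1)²) = 1.1180; v₂ = distance/dt₂ = 0.4472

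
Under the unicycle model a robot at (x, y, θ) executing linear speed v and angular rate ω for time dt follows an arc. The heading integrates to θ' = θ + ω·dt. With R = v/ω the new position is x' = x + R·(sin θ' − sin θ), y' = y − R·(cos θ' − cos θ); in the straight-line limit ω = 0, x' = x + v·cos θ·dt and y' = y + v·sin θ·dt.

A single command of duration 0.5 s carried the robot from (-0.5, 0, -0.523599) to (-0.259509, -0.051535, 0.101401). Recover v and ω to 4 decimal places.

v = 0.5000, ω = 1.2500

Δθ = 0.101401 − -0.523599 = 0.625000
ω = Δθ/dt = 0.625000/0.5 = 1.2500
R = Δx/(sin θ' − sin θ) = 0.4000
v = R·ω = 0.4000·1.2500 = 0.5000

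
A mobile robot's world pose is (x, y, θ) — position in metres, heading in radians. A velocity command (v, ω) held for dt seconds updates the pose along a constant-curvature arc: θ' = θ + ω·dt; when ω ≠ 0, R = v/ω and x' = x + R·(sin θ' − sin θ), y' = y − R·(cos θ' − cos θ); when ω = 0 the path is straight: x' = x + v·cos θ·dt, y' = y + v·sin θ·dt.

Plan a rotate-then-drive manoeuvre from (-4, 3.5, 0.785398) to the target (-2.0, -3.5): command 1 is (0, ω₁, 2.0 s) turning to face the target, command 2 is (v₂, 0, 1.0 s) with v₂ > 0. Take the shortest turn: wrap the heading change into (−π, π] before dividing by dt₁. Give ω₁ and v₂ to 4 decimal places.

heading to target = atan2(-3.5−3.5, -2−-4) = -1.2925
Δθ = wrap(-1.2925 − 0.7854) = -2.0779; ω₁ = Δθ/dt₁ = -1.0389
distance = √((-2−-4)² + (-3.5−3.5)²) = 7.2801; v₂ = distance/dt₂ = 7.2801

ω₁ = -1.0389, v₂ = 7.2801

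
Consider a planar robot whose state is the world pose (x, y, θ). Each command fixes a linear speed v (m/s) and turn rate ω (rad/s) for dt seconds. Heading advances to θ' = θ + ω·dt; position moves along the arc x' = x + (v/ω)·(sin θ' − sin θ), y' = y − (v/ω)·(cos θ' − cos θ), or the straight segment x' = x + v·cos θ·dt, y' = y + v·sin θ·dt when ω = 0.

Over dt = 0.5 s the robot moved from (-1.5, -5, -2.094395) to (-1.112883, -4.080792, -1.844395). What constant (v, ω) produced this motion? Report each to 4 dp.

v = -2.0000, ω = 0.5000

Δθ = -1.844395 − -2.094395 = 0.250000
ω = Δθ/dt = 0.250000/0.5 = 0.5000
R = −Δy/(cos θ' − cos θ) = -4.0000
v = R·ω = -4.0000·0.5000 = -2.0000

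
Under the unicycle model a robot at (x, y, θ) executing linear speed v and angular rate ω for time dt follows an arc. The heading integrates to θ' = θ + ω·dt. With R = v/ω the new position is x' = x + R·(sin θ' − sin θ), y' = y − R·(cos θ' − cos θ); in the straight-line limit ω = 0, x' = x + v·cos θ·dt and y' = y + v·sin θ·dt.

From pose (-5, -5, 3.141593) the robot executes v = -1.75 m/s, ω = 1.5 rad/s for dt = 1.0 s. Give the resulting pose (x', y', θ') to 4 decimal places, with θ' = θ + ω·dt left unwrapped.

(-3.8363, -3.9159, 4.6416)

θ' = 3.1416 + 1.5·1.0 = 4.6416
R = v/ω = -1.75/1.5 = -1.1667
x' = -5 + -1.1667·(sin 4.6416 − sin 3.1416) = -3.8363
y' = -5 − -1.1667·(cos 4.6416 − cos 3.1416) = -3.9159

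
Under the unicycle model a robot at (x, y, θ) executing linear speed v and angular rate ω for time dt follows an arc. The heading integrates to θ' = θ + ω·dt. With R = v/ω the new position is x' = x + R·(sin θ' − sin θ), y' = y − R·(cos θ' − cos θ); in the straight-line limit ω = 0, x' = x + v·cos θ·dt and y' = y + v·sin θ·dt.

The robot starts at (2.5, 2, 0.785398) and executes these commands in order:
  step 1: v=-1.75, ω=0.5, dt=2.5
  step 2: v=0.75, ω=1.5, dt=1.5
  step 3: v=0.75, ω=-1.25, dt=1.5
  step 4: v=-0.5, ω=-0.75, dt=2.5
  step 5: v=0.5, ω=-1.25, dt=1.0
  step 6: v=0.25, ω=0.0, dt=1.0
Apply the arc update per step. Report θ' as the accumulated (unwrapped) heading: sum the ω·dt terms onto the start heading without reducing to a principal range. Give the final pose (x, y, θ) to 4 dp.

(0.5470, -3.5336, -0.7146)

step 1: θ'=2.0354 (R=-3.5000) → pose (1.8459, -2.0431, 2.0354)
step 2: θ'=4.2854 (R=0.5000) → pose (0.9438, -2.0601, 4.2854)
step 3: θ'=2.4104 (R=-0.6000) → pose (-0.0030, -2.2582, 2.4104)
step 4: θ'=0.5354 (R=0.6667) → pose (-0.1081, -3.3278, 0.5354)
step 5: θ'=-0.7146 (R=-0.4000) → pose (0.3581, -3.3697, -0.7146)
step 6: θ'=-0.7146 (straight) → pose (0.5470, -3.5336, -0.7146)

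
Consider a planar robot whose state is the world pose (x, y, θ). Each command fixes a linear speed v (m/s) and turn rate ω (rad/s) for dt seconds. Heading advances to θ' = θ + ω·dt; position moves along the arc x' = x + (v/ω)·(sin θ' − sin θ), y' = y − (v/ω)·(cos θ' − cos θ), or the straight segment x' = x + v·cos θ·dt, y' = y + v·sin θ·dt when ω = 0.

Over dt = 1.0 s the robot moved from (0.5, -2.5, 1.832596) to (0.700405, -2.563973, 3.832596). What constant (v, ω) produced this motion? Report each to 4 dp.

Δθ = 3.832596 − 1.832596 = 2.000000
ω = Δθ/dt = 2.000000/1.0 = 2.0000
R = Δx/(sin θ' − sin θ) = -0.1250
v = R·ω = -0.1250·2.0000 = -0.2500

v = -0.2500, ω = 2.0000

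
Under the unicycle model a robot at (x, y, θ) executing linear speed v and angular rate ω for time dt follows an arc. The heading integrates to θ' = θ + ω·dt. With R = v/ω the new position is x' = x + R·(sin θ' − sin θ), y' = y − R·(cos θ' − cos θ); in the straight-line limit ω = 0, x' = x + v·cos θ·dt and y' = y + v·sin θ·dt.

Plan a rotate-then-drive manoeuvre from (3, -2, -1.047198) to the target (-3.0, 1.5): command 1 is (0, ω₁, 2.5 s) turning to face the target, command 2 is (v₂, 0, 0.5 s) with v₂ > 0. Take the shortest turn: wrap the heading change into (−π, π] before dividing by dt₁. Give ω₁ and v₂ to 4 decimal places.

ω₁ = -1.0490, v₂ = 13.8924

heading to target = atan2(1.5−-2, -3−3) = 2.6135
Δθ = wrap(2.6135 − -1.0472) = -2.6225; ω₁ = Δθ/dt₁ = -1.0490
distance = √((-3−3)² + (1.5−-2)²) = 6.9462; v₂ = distance/dt₂ = 13.8924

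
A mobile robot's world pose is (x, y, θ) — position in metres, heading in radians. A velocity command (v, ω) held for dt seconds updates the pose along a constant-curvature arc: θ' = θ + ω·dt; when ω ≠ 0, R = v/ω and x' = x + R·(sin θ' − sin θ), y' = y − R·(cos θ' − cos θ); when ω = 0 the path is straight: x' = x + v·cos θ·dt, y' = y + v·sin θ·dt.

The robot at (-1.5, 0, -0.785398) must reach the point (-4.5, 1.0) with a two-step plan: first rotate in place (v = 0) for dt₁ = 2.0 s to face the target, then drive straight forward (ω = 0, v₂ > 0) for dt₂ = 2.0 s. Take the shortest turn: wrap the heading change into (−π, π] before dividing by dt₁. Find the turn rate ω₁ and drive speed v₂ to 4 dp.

ω₁ = -1.3390, v₂ = 1.5811

heading to target = atan2(1−0, -4.5−-1.5) = 2.8198
Δθ = wrap(2.8198 − -0.7854) = -2.6779; ω₁ = Δθ/dt₁ = -1.3390
distance = √((-4.5−-1.5)² + (1−0)²) = 3.1623; v₂ = distance/dt₂ = 1.5811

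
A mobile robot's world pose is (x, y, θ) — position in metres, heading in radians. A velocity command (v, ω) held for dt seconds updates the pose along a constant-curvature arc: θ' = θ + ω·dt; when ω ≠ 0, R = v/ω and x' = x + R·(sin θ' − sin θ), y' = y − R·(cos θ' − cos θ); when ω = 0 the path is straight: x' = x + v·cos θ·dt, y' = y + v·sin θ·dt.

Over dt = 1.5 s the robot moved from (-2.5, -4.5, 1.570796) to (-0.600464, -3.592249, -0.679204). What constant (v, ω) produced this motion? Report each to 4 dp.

v = 1.7500, ω = -1.5000

Δθ = -0.679204 − 1.570796 = -2.250000
ω = Δθ/dt = -2.250000/1.5 = -1.5000
R = Δx/(sin θ' − sin θ) = -1.1667
v = R·ω = -1.1667·-1.5000 = 1.7500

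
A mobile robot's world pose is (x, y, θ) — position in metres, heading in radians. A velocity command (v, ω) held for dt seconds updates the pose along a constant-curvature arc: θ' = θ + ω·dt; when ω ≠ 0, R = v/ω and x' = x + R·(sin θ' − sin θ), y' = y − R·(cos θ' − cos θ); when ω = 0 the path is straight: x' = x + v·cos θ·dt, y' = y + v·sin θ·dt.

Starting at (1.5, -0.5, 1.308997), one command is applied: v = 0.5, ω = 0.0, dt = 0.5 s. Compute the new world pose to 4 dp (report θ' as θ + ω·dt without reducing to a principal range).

θ' = 1.3090 + 0.0·0.5 = 1.3090
ω = 0 → straight: x' = 1.5 + 0.5·cos(1.3090)·0.5 = 1.5647
y' = -0.5 + 0.5·sin(1.3090)·0.5 = -0.2585

(1.5647, -0.2585, 1.3090)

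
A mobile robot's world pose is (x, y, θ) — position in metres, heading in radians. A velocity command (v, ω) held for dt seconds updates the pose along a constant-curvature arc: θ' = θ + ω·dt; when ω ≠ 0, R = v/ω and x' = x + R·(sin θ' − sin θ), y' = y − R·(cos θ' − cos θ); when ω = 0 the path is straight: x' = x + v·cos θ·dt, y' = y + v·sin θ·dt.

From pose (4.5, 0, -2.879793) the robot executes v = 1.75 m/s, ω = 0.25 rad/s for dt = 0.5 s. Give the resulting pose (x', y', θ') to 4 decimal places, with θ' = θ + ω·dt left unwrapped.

θ' = -2.8798 + 0.25·0.5 = -2.7548
R = v/ω = 1.75/0.25 = 7.0000
x' = 4.5 + 7.0000·(sin -2.7548 − sin -2.8798) = 3.6712
y' = 0 − 7.0000·(cos -2.7548 − cos -2.8798) = -0.2786

(3.6712, -0.2786, -2.7548)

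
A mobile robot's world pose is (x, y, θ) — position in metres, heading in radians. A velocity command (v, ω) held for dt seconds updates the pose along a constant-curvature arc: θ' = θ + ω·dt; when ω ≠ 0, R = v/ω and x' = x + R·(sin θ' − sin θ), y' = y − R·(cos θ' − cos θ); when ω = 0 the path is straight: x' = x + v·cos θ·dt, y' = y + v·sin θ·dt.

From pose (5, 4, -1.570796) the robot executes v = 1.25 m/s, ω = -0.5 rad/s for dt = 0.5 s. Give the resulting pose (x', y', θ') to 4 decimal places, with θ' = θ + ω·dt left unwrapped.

θ' = -1.5708 + -0.5·0.5 = -1.8208
R = v/ω = 1.25/-0.5 = -2.5000
x' = 5 + -2.5000·(sin -1.8208 − sin -1.5708) = 4.9223
y' = 4 − -2.5000·(cos -1.8208 − cos -1.5708) = 3.3815

(4.9223, 3.3815, -1.8208)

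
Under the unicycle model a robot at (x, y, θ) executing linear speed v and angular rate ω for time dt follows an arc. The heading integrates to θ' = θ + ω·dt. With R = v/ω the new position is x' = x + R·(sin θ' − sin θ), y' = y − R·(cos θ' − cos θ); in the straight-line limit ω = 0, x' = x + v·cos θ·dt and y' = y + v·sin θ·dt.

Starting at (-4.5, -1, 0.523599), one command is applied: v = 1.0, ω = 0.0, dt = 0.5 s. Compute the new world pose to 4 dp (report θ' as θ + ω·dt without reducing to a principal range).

(-4.0670, -0.7500, 0.5236)

θ' = 0.5236 + 0.0·0.5 = 0.5236
ω = 0 → straight: x' = -4.5 + 1.0·cos(0.5236)·0.5 = -4.0670
y' = -1 + 1.0·sin(0.5236)·0.5 = -0.7500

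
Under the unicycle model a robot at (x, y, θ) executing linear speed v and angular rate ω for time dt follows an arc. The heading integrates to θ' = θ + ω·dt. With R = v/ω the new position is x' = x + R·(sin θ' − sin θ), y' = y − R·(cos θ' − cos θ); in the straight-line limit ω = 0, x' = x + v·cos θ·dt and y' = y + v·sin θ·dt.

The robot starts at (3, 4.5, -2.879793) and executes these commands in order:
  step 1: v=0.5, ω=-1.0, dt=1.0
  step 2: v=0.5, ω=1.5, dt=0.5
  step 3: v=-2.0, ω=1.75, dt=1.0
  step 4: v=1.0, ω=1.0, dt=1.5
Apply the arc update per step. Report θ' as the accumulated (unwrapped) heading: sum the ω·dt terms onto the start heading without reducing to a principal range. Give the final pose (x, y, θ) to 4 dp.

step 1: θ'=-3.8798 (R=-0.5000) → pose (2.5341, 4.6131, -3.8798)
step 2: θ'=-3.1298 (R=0.3333) → pose (2.3059, 4.6999, -3.1298)
step 3: θ'=-1.3798 (R=-1.1429) → pose (3.4144, 6.0596, -1.3798)
step 4: θ'=0.1202 (R=1.0000) → pose (4.5162, 5.2567, 0.1202)

(4.5162, 5.2567, 0.1202)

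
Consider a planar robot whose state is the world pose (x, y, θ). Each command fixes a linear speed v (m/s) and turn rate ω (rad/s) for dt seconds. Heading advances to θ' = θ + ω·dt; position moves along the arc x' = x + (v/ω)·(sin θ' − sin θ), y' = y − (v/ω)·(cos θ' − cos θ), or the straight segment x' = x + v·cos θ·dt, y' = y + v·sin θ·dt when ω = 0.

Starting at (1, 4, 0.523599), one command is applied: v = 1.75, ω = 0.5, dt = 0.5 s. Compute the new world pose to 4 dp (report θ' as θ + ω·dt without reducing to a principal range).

θ' = 0.5236 + 0.5·0.5 = 0.7736
R = v/ω = 1.75/0.5 = 3.5000
x' = 1 + 3.5000·(sin 0.7736 − sin 0.5236) = 1.6955
y' = 4 − 3.5000·(cos 0.7736 − cos 0.5236) = 4.5272

(1.6955, 4.5272, 0.7736)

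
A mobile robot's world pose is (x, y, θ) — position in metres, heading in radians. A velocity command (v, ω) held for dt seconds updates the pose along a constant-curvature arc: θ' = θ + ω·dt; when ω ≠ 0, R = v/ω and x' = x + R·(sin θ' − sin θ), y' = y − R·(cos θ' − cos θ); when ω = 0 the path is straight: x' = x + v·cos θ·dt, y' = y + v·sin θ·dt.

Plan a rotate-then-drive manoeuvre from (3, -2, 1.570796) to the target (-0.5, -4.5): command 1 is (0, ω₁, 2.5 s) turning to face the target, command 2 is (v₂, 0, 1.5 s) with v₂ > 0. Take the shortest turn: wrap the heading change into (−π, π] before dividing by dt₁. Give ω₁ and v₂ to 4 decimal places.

heading to target = atan2(-4.5−-2, -0.5−3) = -2.5213
Δθ = wrap(-2.5213 − 1.5708) = 2.1910; ω₁ = Δθ/dt₁ = 0.8764
distance = √((-0.5−3)² + (-4.5−-2)²) = 4.3012; v₂ = distance/dt₂ = 2.8674

ω₁ = 0.8764, v₂ = 2.8674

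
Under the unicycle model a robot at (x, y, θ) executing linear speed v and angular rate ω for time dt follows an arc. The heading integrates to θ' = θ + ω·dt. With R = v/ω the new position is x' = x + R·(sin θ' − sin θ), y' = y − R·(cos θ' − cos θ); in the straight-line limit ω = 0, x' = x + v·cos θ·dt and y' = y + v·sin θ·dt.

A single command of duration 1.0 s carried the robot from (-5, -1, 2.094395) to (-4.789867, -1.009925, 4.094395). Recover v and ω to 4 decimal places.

v = -0.2500, ω = 2.0000

Δθ = 4.094395 − 2.094395 = 2.000000
ω = Δθ/dt = 2.000000/1.0 = 2.0000
R = Δx/(sin θ' − sin θ) = -0.1250
v = R·ω = -0.1250·2.0000 = -0.2500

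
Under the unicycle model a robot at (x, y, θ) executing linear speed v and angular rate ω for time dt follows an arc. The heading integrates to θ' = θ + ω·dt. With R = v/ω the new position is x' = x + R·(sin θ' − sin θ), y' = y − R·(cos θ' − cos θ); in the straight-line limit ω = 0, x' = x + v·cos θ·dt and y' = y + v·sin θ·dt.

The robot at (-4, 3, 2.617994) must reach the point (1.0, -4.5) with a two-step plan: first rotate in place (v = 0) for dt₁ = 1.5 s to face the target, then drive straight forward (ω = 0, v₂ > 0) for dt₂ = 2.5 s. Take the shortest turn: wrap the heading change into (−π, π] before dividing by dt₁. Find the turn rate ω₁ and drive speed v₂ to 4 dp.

heading to target = atan2(-4.5−3, 1−-4) = -0.9828
Δθ = wrap(-0.9828 − 2.6180) = 2.6824; ω₁ = Δθ/dt₁ = 1.7883
distance = √((1−-4)² + (-4.5−3)²) = 9.0139; v₂ = distance/dt₂ = 3.6056

ω₁ = 1.7883, v₂ = 3.6056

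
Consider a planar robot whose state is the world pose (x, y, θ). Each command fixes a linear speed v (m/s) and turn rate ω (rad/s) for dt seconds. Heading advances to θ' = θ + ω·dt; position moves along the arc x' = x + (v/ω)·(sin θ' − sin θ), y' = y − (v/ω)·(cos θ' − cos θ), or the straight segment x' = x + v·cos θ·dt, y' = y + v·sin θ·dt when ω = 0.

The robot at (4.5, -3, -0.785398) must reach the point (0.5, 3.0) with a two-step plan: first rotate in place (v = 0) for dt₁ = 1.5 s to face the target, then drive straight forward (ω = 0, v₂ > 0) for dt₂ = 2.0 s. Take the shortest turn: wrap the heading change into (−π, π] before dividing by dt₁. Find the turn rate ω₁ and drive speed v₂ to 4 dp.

heading to target = atan2(3−-3, 0.5−4.5) = 2.1588
Δθ = wrap(2.1588 − -0.7854) = 2.9442; ω₁ = Δθ/dt₁ = 1.9628
distance = √((0.5−4.5)² + (3−-3)²) = 7.2111; v₂ = distance/dt₂ = 3.6056

ω₁ = 1.9628, v₂ = 3.6056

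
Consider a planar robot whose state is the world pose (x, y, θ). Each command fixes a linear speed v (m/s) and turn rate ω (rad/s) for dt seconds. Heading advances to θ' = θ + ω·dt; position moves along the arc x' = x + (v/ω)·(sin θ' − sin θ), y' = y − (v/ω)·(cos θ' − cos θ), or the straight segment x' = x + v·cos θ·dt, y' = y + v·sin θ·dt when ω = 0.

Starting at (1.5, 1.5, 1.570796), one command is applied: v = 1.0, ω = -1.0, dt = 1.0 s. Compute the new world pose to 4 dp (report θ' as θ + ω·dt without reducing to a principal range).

(1.9597, 2.3415, 0.5708)

θ' = 1.5708 + -1.0·1.0 = 0.5708
R = v/ω = 1.0/-1.0 = -1.0000
x' = 1.5 + -1.0000·(sin 0.5708 − sin 1.5708) = 1.9597
y' = 1.5 − -1.0000·(cos 0.5708 − cos 1.5708) = 2.3415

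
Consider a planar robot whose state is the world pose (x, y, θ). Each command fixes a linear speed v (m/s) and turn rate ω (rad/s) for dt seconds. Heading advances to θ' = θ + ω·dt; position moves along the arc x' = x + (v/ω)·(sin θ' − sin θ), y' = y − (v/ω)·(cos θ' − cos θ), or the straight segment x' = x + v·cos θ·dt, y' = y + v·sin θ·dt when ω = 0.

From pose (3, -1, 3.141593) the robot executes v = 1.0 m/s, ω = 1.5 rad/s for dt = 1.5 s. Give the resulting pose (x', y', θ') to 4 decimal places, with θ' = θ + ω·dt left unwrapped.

(2.4813, -2.0854, 5.3916)

θ' = 3.1416 + 1.5·1.5 = 5.3916
R = v/ω = 1.0/1.5 = 0.6667
x' = 3 + 0.6667·(sin 5.3916 − sin 3.1416) = 2.4813
y' = -1 − 0.6667·(cos 5.3916 − cos 3.1416) = -2.0854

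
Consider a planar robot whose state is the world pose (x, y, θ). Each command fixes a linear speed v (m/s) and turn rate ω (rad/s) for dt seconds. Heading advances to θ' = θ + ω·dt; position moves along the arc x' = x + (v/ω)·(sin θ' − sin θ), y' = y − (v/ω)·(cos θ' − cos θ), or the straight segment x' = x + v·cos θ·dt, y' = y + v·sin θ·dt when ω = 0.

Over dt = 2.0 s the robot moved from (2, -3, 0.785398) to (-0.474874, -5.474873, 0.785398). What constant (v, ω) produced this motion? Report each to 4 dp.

Δθ = 0.785398 − 0.785398 = 0.000000
ω = Δθ/dt = 0.000000/2.0 = 0.0000
ω = 0 → v = (Δx·cos θ + Δy·sin θ)/dt = -1.7500

v = -1.7500, ω = 0.0000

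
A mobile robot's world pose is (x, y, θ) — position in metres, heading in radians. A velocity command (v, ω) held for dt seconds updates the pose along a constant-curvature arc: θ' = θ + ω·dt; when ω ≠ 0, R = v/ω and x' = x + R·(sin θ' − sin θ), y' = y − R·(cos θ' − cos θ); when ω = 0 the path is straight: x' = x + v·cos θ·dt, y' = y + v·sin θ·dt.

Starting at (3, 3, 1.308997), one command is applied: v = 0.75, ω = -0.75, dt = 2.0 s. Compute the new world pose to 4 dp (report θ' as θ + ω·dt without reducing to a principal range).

(4.1558, 3.7230, -0.1910)

θ' = 1.3090 + -0.75·2.0 = -0.1910
R = v/ω = 0.75/-0.75 = -1.0000
x' = 3 + -1.0000·(sin -0.1910 − sin 1.3090) = 4.1558
y' = 3 − -1.0000·(cos -0.1910 − cos 1.3090) = 3.7230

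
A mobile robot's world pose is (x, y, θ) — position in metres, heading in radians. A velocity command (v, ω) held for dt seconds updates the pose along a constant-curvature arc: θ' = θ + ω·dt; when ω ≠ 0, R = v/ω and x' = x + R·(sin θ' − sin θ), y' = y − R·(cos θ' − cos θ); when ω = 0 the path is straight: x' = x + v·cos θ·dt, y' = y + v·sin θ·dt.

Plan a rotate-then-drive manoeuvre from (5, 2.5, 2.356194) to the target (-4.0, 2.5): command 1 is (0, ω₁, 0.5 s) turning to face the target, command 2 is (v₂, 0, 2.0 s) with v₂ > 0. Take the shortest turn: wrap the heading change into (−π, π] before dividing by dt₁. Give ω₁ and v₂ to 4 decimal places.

ω₁ = 1.5708, v₂ = 4.5000

heading to target = atan2(2.5−2.5, -4−5) = 3.1416
Δθ = wrap(3.1416 − 2.3562) = 0.7854; ω₁ = Δθ/dt₁ = 1.5708
distance = √((-4−5)² + (2.5−2.5)²) = 9.0000; v₂ = distance/dt₂ = 4.5000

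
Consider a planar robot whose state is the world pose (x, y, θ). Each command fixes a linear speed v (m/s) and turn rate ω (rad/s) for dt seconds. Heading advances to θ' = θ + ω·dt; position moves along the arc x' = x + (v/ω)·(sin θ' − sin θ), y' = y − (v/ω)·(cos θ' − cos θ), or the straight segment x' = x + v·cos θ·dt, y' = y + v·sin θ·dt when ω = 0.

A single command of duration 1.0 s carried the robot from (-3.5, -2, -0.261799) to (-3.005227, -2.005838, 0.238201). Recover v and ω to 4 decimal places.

v = 0.5000, ω = 0.5000

Δθ = 0.238201 − -0.261799 = 0.500000
ω = Δθ/dt = 0.500000/1.0 = 0.5000
R = Δx/(sin θ' − sin θ) = 1.0000
v = R·ω = 1.0000·0.5000 = 0.5000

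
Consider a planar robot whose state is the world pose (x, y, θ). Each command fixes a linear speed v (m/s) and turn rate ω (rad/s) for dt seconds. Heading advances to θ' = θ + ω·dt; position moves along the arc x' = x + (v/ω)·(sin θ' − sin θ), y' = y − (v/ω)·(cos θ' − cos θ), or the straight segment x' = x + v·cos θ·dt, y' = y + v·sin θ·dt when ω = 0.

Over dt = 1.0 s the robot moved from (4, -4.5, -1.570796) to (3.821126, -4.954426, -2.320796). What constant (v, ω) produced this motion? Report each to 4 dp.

Δθ = -2.320796 − -1.570796 = -0.750000
ω = Δθ/dt = -0.750000/1.0 = -0.7500
R = −Δy/(cos θ' − cos θ) = -0.6667
v = R·ω = -0.6667·-0.7500 = 0.5000

v = 0.5000, ω = -0.7500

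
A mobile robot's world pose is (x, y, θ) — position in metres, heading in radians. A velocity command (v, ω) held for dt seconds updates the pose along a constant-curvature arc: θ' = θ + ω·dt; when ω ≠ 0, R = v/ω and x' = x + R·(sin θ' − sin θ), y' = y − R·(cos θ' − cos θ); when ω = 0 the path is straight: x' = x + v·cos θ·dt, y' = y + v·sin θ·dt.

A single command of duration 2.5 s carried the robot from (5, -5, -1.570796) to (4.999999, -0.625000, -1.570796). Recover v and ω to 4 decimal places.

Δθ = -1.570796 − -1.570796 = 0.000000
ω = Δθ/dt = 0.000000/2.5 = 0.0000
ω = 0 → v = (Δx·cos θ + Δy·sin θ)/dt = -1.7500

v = -1.7500, ω = 0.0000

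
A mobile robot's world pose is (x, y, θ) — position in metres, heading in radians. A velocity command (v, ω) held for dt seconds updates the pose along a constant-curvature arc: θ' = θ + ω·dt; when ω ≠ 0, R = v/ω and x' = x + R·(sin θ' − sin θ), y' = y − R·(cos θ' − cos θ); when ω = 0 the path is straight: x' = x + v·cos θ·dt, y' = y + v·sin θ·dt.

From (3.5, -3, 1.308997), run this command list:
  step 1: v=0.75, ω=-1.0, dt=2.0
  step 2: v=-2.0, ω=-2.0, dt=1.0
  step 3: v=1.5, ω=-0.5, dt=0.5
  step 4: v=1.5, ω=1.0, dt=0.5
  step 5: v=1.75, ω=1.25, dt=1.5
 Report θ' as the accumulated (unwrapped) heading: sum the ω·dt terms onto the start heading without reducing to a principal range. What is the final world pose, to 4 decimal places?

(3.6791, -3.7598, -0.5660)

step 1: θ'=-0.6910 (R=-0.7500) → pose (4.7024, -2.6162, -0.6910)
step 2: θ'=-2.6910 (R=1.0000) → pose (4.9042, -0.9454, -2.6910)
step 3: θ'=-2.9410 (R=-3.0000) → pose (4.1955, -1.1846, -2.9410)
step 4: θ'=-2.4410 (R=1.5000) → pose (3.5274, -1.5079, -2.4410)
step 5: θ'=-0.5660 (R=1.4000) → pose (3.6791, -3.7598, -0.5660)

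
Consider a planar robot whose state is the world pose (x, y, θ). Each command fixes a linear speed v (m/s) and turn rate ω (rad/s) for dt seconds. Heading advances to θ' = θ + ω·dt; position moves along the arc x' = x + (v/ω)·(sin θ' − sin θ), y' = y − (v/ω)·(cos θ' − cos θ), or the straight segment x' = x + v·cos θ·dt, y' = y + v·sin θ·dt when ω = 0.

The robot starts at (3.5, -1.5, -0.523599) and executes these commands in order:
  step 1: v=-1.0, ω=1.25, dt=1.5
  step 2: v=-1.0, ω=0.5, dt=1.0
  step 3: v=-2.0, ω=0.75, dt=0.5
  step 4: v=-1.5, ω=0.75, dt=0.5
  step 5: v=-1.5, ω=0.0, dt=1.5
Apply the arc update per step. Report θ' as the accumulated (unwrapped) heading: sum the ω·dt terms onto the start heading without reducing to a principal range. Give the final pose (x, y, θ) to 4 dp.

(5.2844, -5.5482, 2.6014)

step 1: θ'=1.3514 (R=-0.8000) → pose (2.3192, -2.0187, 1.3514)
step 2: θ'=1.8514 (R=-2.0000) → pose (2.3495, -3.0079, 1.8514)
step 3: θ'=2.2264 (R=-2.6667) → pose (2.7980, -3.8951, 2.2264)
step 4: θ'=2.6014 (R=-2.0000) → pose (3.3548, -4.3910, 2.6014)
step 5: θ'=2.6014 (straight) → pose (5.2844, -5.5482, 2.6014)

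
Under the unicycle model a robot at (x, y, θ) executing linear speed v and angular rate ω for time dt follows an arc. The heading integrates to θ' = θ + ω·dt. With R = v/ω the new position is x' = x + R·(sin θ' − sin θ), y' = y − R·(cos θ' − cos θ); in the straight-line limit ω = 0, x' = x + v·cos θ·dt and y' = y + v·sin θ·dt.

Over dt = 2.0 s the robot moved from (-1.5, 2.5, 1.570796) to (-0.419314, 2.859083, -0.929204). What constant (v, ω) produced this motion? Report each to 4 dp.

Δθ = -0.929204 − 1.570796 = -2.500000
ω = Δθ/dt = -2.500000/2.0 = -1.2500
R = Δx/(sin θ' − sin θ) = -0.6000
v = R·ω = -0.6000·-1.2500 = 0.7500

v = 0.7500, ω = -1.2500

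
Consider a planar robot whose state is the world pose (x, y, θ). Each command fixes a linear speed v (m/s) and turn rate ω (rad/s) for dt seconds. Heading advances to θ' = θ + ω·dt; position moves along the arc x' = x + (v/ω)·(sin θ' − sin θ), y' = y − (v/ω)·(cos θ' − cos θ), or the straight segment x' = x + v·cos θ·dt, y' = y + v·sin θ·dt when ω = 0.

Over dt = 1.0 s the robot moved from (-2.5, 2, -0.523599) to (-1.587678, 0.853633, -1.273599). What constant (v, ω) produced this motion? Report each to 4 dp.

v = 1.5000, ω = -0.7500

Δθ = -1.273599 − -0.523599 = -0.750000
ω = Δθ/dt = -0.750000/1.0 = -0.7500
R = −Δy/(cos θ' − cos θ) = -2.0000
v = R·ω = -2.0000·-0.7500 = 1.5000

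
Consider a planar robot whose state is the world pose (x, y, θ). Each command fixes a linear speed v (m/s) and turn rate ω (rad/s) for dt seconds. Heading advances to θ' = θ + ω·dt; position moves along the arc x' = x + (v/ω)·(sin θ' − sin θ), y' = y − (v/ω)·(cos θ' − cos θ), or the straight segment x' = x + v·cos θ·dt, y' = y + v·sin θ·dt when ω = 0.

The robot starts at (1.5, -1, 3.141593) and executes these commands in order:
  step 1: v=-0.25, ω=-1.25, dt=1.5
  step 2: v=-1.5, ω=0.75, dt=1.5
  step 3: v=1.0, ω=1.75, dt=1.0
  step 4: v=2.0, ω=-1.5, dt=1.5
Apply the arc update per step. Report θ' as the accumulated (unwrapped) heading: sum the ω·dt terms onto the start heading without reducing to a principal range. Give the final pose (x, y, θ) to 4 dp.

step 1: θ'=1.2666 (R=0.2000) → pose (1.6908, -1.2599, 1.2666)
step 2: θ'=2.3916 (R=-2.0000) → pose (2.2357, -3.3224, 2.3916)
step 3: θ'=4.1416 (R=0.5714) → pose (1.3654, -3.4317, 4.1416)
step 4: θ'=1.8916 (R=-1.3333) → pose (-1.0219, -3.1317, 1.8916)

(-1.0219, -3.1317, 1.8916)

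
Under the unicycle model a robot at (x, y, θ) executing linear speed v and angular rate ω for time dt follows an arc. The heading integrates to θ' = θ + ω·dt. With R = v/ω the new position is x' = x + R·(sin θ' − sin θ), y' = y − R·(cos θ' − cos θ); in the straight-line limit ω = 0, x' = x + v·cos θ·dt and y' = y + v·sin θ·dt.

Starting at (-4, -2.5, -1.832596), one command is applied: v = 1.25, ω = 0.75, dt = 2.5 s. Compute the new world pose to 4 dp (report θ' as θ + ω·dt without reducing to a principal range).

(-2.3195, -4.5965, 0.0424)

θ' = -1.8326 + 0.75·2.5 = 0.0424
R = v/ω = 1.25/0.75 = 1.6667
x' = -4 + 1.6667·(sin 0.0424 − sin -1.8326) = -2.3195
y' = -2.5 − 1.6667·(cos 0.0424 − cos -1.8326) = -4.5965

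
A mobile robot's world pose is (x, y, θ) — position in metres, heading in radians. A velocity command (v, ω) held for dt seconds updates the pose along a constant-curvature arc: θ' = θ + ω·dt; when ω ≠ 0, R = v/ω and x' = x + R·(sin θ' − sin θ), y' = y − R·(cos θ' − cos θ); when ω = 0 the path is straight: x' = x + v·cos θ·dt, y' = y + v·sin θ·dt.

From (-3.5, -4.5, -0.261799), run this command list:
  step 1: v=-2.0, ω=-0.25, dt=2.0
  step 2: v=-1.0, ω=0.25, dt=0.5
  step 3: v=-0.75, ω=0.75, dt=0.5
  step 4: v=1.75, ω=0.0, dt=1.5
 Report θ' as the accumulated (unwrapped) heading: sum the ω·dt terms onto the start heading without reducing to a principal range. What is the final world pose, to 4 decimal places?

(-5.1339, -2.7572, -0.2618)

step 1: θ'=-0.7618 (R=8.0000) → pose (-6.9512, -2.5614, -0.7618)
step 2: θ'=-0.6368 (R=-4.0000) → pose (-7.3336, -2.2397, -0.6368)
step 3: θ'=-0.2618 (R=-1.0000) → pose (-7.6694, -2.0778, -0.2618)
step 4: θ'=-0.2618 (straight) → pose (-5.1339, -2.7572, -0.2618)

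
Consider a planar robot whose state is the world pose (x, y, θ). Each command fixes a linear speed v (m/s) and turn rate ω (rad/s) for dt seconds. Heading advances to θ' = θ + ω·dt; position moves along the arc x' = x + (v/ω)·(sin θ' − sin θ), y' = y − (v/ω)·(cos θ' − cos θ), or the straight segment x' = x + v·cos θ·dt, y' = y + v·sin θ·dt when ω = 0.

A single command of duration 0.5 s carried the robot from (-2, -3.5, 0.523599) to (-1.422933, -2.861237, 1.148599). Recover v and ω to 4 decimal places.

v = 1.7500, ω = 1.2500

Δθ = 1.148599 − 0.523599 = 0.625000
ω = Δθ/dt = 0.625000/0.5 = 1.2500
R = −Δy/(cos θ' − cos θ) = 1.4000
v = R·ω = 1.4000·1.2500 = 1.7500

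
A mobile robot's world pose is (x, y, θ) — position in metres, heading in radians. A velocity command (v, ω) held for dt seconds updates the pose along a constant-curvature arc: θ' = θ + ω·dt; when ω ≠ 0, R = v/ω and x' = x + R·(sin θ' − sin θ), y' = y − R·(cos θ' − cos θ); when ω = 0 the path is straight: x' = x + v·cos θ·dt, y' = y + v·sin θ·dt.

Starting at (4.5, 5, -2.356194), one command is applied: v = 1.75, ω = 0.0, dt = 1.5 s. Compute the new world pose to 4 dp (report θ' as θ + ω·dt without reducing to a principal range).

(2.6438, 3.1438, -2.3562)

θ' = -2.3562 + 0.0·1.5 = -2.3562
ω = 0 → straight: x' = 4.5 + 1.75·cos(-2.3562)·1.5 = 2.6438
y' = 5 + 1.75·sin(-2.3562)·1.5 = 3.1438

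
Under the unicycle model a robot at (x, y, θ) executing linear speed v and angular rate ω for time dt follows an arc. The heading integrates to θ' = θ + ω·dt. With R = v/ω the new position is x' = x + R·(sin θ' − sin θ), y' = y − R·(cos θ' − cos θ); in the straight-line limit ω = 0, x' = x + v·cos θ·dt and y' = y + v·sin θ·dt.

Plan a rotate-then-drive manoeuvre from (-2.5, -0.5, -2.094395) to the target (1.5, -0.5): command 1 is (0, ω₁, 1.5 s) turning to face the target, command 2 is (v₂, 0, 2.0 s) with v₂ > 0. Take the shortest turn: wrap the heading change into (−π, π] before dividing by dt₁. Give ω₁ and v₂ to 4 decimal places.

ω₁ = 1.3963, v₂ = 2.0000

heading to target = atan2(-0.5−-0.5, 1.5−-2.5) = 0.0000
Δθ = wrap(0.0000 − -2.0944) = 2.0944; ω₁ = Δθ/dt₁ = 1.3963
distance = √((1.5−-2.5)² + (-0.5−-0.5)²) = 4.0000; v₂ = distance/dt₂ = 2.0000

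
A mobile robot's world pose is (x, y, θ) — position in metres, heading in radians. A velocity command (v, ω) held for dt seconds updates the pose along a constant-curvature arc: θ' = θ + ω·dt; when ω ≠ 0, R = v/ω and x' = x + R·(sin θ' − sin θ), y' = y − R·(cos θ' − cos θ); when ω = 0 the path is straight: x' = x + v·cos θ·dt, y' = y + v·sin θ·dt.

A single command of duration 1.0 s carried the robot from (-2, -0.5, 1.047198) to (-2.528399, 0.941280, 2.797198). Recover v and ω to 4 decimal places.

v = 1.7500, ω = 1.7500

Δθ = 2.797198 − 1.047198 = 1.750000
ω = Δθ/dt = 1.750000/1.0 = 1.7500
R = −Δy/(cos θ' − cos θ) = 1.0000
v = R·ω = 1.0000·1.7500 = 1.7500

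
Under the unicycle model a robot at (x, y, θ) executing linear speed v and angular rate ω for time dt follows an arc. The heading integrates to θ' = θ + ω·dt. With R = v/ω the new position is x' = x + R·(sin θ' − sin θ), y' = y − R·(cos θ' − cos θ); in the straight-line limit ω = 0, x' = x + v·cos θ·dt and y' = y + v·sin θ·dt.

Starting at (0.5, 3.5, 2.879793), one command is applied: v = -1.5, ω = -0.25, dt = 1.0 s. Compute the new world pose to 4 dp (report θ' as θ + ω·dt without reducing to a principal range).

θ' = 2.8798 + -0.25·1.0 = 2.6298
R = v/ω = -1.5/-0.25 = 6.0000
x' = 0.5 + 6.0000·(sin 2.6298 − sin 2.8798) = 1.8856
y' = 3.5 − 6.0000·(cos 2.6298 − cos 2.8798) = 2.9356

(1.8856, 2.9356, 2.6298)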